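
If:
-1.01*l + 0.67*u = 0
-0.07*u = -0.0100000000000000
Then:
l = 0.09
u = 0.14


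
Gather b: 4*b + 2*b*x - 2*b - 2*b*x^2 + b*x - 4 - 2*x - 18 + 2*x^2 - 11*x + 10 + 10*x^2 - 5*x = b*(-2*x^2 + 3*x + 2) + 12*x^2 - 18*x - 12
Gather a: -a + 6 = 6 - a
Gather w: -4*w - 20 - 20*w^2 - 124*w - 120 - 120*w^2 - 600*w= -140*w^2 - 728*w - 140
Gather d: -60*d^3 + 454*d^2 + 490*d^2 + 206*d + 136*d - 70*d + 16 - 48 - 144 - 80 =-60*d^3 + 944*d^2 + 272*d - 256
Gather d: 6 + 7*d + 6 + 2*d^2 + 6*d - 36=2*d^2 + 13*d - 24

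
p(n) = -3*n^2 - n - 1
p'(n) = -6*n - 1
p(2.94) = -29.87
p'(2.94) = -18.64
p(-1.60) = -7.08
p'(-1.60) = 8.60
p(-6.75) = -130.94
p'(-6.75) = 39.50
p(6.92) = -151.58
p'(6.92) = -42.52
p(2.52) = -22.57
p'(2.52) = -16.12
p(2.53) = -22.73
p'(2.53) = -16.18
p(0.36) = -1.75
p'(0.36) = -3.16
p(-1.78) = -8.73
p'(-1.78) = 9.68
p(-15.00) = -661.00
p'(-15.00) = 89.00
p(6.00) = -115.00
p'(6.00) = -37.00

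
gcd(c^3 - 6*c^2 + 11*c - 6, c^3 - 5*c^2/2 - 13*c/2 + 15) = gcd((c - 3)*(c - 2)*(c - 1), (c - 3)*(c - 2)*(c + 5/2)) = c^2 - 5*c + 6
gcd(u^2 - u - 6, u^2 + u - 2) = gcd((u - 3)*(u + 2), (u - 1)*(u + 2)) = u + 2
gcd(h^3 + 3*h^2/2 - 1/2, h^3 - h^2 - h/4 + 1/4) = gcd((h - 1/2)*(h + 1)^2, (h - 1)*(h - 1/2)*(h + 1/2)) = h - 1/2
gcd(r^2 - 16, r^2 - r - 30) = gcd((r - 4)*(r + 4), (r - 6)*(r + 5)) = 1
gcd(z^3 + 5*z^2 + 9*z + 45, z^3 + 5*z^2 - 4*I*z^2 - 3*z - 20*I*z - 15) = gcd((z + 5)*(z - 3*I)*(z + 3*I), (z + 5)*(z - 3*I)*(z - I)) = z^2 + z*(5 - 3*I) - 15*I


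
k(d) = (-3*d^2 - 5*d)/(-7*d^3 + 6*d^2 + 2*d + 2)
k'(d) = (-6*d - 5)/(-7*d^3 + 6*d^2 + 2*d + 2) + (-3*d^2 - 5*d)*(21*d^2 - 12*d - 2)/(-7*d^3 + 6*d^2 + 2*d + 2)^2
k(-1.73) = -0.01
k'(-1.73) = 0.09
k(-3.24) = -0.05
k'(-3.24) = 0.00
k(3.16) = 0.30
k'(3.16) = -0.18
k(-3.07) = -0.05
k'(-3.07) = 0.01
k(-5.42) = -0.05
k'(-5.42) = -0.00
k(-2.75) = -0.05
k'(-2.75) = 0.01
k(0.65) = -1.15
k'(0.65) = -2.00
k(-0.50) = 0.52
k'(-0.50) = 0.83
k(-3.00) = -0.05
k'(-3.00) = 0.01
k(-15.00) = -0.02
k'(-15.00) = 0.00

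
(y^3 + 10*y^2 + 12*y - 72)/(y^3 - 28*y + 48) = (y + 6)/(y - 4)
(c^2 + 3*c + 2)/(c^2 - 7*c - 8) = (c + 2)/(c - 8)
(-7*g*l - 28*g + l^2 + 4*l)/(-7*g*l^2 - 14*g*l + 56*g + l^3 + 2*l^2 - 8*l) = 1/(l - 2)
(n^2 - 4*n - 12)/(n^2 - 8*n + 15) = (n^2 - 4*n - 12)/(n^2 - 8*n + 15)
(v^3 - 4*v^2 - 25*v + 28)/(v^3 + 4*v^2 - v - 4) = (v - 7)/(v + 1)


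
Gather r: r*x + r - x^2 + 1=r*(x + 1) - x^2 + 1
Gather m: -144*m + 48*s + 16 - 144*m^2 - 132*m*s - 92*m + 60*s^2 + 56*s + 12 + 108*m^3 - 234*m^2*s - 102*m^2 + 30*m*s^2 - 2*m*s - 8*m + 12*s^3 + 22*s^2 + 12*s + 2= 108*m^3 + m^2*(-234*s - 246) + m*(30*s^2 - 134*s - 244) + 12*s^3 + 82*s^2 + 116*s + 30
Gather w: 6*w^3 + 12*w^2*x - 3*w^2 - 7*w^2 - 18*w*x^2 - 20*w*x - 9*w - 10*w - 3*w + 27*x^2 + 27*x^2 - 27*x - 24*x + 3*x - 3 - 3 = 6*w^3 + w^2*(12*x - 10) + w*(-18*x^2 - 20*x - 22) + 54*x^2 - 48*x - 6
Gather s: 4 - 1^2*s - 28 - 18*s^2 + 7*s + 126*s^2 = 108*s^2 + 6*s - 24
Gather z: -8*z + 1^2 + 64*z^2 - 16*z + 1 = 64*z^2 - 24*z + 2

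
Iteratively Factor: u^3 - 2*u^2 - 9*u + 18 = (u - 3)*(u^2 + u - 6) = (u - 3)*(u - 2)*(u + 3)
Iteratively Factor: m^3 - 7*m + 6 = (m - 1)*(m^2 + m - 6) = (m - 2)*(m - 1)*(m + 3)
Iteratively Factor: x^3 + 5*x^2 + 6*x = (x + 2)*(x^2 + 3*x) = (x + 2)*(x + 3)*(x)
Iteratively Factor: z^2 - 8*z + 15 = (z - 3)*(z - 5)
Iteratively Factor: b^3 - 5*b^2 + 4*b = (b)*(b^2 - 5*b + 4) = b*(b - 4)*(b - 1)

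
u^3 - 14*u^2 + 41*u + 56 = (u - 8)*(u - 7)*(u + 1)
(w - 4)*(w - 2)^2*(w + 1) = w^4 - 7*w^3 + 12*w^2 + 4*w - 16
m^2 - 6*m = m*(m - 6)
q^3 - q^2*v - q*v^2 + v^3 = (-q + v)^2*(q + v)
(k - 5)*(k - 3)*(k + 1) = k^3 - 7*k^2 + 7*k + 15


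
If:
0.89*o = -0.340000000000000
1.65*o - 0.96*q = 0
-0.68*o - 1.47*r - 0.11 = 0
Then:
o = -0.38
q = -0.66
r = 0.10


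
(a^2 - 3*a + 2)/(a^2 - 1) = (a - 2)/(a + 1)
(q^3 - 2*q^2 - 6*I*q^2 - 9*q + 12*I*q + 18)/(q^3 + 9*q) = (q^2 - q*(2 + 3*I) + 6*I)/(q*(q + 3*I))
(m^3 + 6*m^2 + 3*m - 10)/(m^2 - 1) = (m^2 + 7*m + 10)/(m + 1)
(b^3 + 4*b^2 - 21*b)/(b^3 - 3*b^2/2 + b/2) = 2*(b^2 + 4*b - 21)/(2*b^2 - 3*b + 1)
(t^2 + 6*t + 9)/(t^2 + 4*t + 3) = (t + 3)/(t + 1)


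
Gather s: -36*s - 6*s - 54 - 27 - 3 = -42*s - 84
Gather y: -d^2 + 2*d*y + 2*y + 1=-d^2 + y*(2*d + 2) + 1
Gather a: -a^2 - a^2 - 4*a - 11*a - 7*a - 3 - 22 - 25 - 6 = -2*a^2 - 22*a - 56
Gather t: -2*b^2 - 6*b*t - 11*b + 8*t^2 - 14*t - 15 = -2*b^2 - 11*b + 8*t^2 + t*(-6*b - 14) - 15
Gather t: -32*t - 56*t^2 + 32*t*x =-56*t^2 + t*(32*x - 32)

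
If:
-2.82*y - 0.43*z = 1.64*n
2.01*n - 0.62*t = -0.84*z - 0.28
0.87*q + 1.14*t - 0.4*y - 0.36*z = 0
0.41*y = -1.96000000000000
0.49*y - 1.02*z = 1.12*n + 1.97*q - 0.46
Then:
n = -61.29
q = -103.38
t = 160.93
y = -4.78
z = 265.11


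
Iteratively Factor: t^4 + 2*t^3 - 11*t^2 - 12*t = (t + 1)*(t^3 + t^2 - 12*t) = (t + 1)*(t + 4)*(t^2 - 3*t) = t*(t + 1)*(t + 4)*(t - 3)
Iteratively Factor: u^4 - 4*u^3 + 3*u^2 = (u - 3)*(u^3 - u^2) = (u - 3)*(u - 1)*(u^2) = u*(u - 3)*(u - 1)*(u)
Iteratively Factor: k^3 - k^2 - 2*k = (k)*(k^2 - k - 2) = k*(k + 1)*(k - 2)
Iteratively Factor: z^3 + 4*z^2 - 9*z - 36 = (z - 3)*(z^2 + 7*z + 12) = (z - 3)*(z + 3)*(z + 4)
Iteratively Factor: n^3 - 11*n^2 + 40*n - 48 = (n - 4)*(n^2 - 7*n + 12) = (n - 4)*(n - 3)*(n - 4)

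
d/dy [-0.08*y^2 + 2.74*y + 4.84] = 2.74 - 0.16*y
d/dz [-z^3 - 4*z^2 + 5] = z*(-3*z - 8)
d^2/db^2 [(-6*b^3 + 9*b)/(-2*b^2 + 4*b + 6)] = 3*(11*b^3 + 36*b^2 + 27*b + 18)/(b^6 - 6*b^5 + 3*b^4 + 28*b^3 - 9*b^2 - 54*b - 27)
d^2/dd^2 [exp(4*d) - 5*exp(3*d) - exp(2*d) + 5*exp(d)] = (16*exp(3*d) - 45*exp(2*d) - 4*exp(d) + 5)*exp(d)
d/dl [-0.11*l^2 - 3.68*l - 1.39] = -0.22*l - 3.68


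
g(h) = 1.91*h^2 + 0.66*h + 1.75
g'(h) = 3.82*h + 0.66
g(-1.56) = 5.37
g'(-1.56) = -5.30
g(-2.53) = 12.31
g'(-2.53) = -9.00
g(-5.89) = 64.12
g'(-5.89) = -21.84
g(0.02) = 1.76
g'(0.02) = 0.74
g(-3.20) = 19.20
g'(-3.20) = -11.56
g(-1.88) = 7.26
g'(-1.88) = -6.52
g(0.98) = 4.23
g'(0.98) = 4.40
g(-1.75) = 6.44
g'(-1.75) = -6.02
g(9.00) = 162.40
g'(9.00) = 35.04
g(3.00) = 20.92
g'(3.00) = 12.12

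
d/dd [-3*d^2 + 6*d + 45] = 6 - 6*d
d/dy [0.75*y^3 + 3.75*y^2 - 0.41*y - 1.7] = 2.25*y^2 + 7.5*y - 0.41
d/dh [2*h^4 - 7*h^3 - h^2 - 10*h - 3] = 8*h^3 - 21*h^2 - 2*h - 10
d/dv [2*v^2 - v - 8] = 4*v - 1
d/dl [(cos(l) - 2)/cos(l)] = -2*sin(l)/cos(l)^2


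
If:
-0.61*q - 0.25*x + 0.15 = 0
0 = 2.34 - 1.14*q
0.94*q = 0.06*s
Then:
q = 2.05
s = 32.16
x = -4.41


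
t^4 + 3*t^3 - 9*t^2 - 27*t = t*(t - 3)*(t + 3)^2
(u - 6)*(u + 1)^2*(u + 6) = u^4 + 2*u^3 - 35*u^2 - 72*u - 36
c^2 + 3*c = c*(c + 3)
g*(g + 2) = g^2 + 2*g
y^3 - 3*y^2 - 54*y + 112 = (y - 8)*(y - 2)*(y + 7)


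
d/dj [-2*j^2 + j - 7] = 1 - 4*j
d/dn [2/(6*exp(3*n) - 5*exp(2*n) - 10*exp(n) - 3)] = (-36*exp(2*n) + 20*exp(n) + 20)*exp(n)/(-6*exp(3*n) + 5*exp(2*n) + 10*exp(n) + 3)^2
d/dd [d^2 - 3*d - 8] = 2*d - 3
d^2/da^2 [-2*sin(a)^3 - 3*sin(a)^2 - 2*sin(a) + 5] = 18*sin(a)^3 + 12*sin(a)^2 - 10*sin(a) - 6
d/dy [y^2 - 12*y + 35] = 2*y - 12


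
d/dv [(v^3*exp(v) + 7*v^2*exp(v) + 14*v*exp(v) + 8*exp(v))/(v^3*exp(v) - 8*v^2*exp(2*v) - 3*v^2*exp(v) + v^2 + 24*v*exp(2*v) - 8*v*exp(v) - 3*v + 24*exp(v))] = (-(v^3 + 7*v^2 + 14*v + 8)*(v^3*exp(v) - 16*v^2*exp(2*v) + 32*v*exp(2*v) - 14*v*exp(v) + 2*v + 24*exp(2*v) + 16*exp(v) - 3) + (v^3 + 10*v^2 + 28*v + 22)*(v^3*exp(v) - 8*v^2*exp(2*v) - 3*v^2*exp(v) + v^2 + 24*v*exp(2*v) - 8*v*exp(v) - 3*v + 24*exp(v)))*exp(v)/(v^3*exp(v) - 8*v^2*exp(2*v) - 3*v^2*exp(v) + v^2 + 24*v*exp(2*v) - 8*v*exp(v) - 3*v + 24*exp(v))^2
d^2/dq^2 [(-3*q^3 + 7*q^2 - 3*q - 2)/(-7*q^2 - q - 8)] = 2*(31*q^3 + 1542*q^2 + 114*q - 582)/(343*q^6 + 147*q^5 + 1197*q^4 + 337*q^3 + 1368*q^2 + 192*q + 512)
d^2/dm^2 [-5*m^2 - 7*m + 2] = -10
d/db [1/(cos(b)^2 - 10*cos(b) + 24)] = 2*(cos(b) - 5)*sin(b)/(cos(b)^2 - 10*cos(b) + 24)^2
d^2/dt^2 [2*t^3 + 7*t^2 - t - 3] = 12*t + 14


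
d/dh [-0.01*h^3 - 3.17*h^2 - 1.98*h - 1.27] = -0.03*h^2 - 6.34*h - 1.98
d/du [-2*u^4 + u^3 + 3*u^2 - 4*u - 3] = -8*u^3 + 3*u^2 + 6*u - 4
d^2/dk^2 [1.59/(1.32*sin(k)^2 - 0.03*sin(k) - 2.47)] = (11.081664*sin(k)^4 - 0.188892*sin(k)^3 + 4.115079*sin(k)^2 + 0.259965*sin(k) - 10.370934)/(-1.32*sin(k)^2 + 0.03*sin(k) + 2.47)^3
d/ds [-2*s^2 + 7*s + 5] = 7 - 4*s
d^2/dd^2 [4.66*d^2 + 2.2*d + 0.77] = 9.32000000000000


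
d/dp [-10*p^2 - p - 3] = -20*p - 1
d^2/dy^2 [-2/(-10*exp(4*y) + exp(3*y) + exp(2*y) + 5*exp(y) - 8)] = 2*((-160*exp(3*y) + 9*exp(2*y) + 4*exp(y) + 5)*(-10*exp(4*y) + exp(3*y) + exp(2*y) + 5*exp(y) - 8) - 2*(-40*exp(3*y) + 3*exp(2*y) + 2*exp(y) + 5)^2*exp(y))*exp(y)/(-10*exp(4*y) + exp(3*y) + exp(2*y) + 5*exp(y) - 8)^3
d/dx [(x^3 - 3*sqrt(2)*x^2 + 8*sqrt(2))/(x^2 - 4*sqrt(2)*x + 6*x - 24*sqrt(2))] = (3*x*(x - 2*sqrt(2))*(x^2 - 4*sqrt(2)*x + 6*x - 24*sqrt(2)) - 2*(x - 2*sqrt(2) + 3)*(x^3 - 3*sqrt(2)*x^2 + 8*sqrt(2)))/(x^2 - 4*sqrt(2)*x + 6*x - 24*sqrt(2))^2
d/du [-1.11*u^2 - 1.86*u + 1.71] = -2.22*u - 1.86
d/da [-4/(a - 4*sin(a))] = 4*(1 - 4*cos(a))/(a - 4*sin(a))^2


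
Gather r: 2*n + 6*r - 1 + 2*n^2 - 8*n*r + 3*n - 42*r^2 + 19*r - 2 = 2*n^2 + 5*n - 42*r^2 + r*(25 - 8*n) - 3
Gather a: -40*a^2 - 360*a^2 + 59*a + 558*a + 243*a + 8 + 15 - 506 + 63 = -400*a^2 + 860*a - 420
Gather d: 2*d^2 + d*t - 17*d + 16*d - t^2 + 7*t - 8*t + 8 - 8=2*d^2 + d*(t - 1) - t^2 - t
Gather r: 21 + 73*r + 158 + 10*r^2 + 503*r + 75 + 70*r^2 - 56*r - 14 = 80*r^2 + 520*r + 240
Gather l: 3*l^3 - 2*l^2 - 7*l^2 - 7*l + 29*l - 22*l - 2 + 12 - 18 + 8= 3*l^3 - 9*l^2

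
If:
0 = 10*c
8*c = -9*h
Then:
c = 0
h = 0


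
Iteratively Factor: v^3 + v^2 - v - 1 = (v + 1)*(v^2 - 1) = (v - 1)*(v + 1)*(v + 1)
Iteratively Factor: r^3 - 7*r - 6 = (r - 3)*(r^2 + 3*r + 2) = (r - 3)*(r + 2)*(r + 1)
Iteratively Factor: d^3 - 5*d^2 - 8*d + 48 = (d - 4)*(d^2 - d - 12) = (d - 4)*(d + 3)*(d - 4)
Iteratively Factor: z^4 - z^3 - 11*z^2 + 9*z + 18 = (z - 3)*(z^3 + 2*z^2 - 5*z - 6) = (z - 3)*(z + 3)*(z^2 - z - 2) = (z - 3)*(z + 1)*(z + 3)*(z - 2)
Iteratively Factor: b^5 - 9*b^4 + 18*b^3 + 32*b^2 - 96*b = (b - 4)*(b^4 - 5*b^3 - 2*b^2 + 24*b) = (b - 4)*(b - 3)*(b^3 - 2*b^2 - 8*b) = b*(b - 4)*(b - 3)*(b^2 - 2*b - 8) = b*(b - 4)^2*(b - 3)*(b + 2)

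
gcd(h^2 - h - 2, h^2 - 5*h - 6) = h + 1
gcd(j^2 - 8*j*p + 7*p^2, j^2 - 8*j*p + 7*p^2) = j^2 - 8*j*p + 7*p^2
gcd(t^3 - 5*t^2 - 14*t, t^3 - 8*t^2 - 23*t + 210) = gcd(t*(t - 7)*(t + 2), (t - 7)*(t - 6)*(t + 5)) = t - 7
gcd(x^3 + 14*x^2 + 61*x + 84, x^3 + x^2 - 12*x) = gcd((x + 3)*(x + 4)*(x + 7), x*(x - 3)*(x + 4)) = x + 4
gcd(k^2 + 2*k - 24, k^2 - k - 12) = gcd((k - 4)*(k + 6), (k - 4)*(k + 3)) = k - 4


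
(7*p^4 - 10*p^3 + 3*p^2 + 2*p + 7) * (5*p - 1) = 35*p^5 - 57*p^4 + 25*p^3 + 7*p^2 + 33*p - 7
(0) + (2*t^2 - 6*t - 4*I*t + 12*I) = 2*t^2 - 6*t - 4*I*t + 12*I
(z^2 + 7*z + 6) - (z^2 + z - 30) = 6*z + 36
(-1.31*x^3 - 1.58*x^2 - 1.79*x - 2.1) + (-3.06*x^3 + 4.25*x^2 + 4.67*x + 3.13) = -4.37*x^3 + 2.67*x^2 + 2.88*x + 1.03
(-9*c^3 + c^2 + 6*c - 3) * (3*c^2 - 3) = -27*c^5 + 3*c^4 + 45*c^3 - 12*c^2 - 18*c + 9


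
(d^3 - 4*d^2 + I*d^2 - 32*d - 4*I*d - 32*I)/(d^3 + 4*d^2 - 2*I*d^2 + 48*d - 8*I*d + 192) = (d^2 + d*(-8 + I) - 8*I)/(d^2 - 2*I*d + 48)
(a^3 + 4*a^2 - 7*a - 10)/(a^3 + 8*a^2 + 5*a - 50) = (a + 1)/(a + 5)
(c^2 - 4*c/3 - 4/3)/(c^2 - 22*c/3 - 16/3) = (c - 2)/(c - 8)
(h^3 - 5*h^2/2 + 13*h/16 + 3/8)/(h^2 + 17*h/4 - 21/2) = (16*h^3 - 40*h^2 + 13*h + 6)/(4*(4*h^2 + 17*h - 42))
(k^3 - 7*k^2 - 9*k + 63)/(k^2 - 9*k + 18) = (k^2 - 4*k - 21)/(k - 6)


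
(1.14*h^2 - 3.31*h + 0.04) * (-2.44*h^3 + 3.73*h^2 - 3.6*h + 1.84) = -2.7816*h^5 + 12.3286*h^4 - 16.5479*h^3 + 14.1628*h^2 - 6.2344*h + 0.0736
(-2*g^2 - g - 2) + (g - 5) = -2*g^2 - 7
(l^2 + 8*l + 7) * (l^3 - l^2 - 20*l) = l^5 + 7*l^4 - 21*l^3 - 167*l^2 - 140*l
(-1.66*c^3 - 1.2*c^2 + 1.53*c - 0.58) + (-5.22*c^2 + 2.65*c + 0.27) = -1.66*c^3 - 6.42*c^2 + 4.18*c - 0.31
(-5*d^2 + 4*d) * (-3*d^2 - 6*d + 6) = 15*d^4 + 18*d^3 - 54*d^2 + 24*d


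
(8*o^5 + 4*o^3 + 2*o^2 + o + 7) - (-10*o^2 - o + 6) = 8*o^5 + 4*o^3 + 12*o^2 + 2*o + 1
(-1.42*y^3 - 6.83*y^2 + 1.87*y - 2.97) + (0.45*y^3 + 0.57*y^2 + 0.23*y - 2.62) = -0.97*y^3 - 6.26*y^2 + 2.1*y - 5.59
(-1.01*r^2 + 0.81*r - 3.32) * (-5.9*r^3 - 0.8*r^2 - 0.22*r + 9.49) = 5.959*r^5 - 3.971*r^4 + 19.1622*r^3 - 7.1071*r^2 + 8.4173*r - 31.5068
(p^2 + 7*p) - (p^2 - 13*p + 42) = 20*p - 42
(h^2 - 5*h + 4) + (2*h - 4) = h^2 - 3*h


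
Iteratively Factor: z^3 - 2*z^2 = (z)*(z^2 - 2*z) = z^2*(z - 2)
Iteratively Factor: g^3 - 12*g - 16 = (g + 2)*(g^2 - 2*g - 8) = (g - 4)*(g + 2)*(g + 2)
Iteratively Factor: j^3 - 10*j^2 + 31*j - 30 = (j - 5)*(j^2 - 5*j + 6) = (j - 5)*(j - 2)*(j - 3)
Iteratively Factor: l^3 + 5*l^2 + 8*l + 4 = (l + 1)*(l^2 + 4*l + 4) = (l + 1)*(l + 2)*(l + 2)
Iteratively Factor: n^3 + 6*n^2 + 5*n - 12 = (n - 1)*(n^2 + 7*n + 12) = (n - 1)*(n + 4)*(n + 3)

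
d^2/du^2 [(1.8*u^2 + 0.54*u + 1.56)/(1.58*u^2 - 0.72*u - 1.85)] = (6.791472*u^3 + 54.934704*u^2 - 1.177416*u + 21.619608)/(3.944312*u^6 - 5.392224*u^5 - 11.397804*u^4 + 12.254112*u^3 + 13.34553*u^2 - 7.3926*u - 6.331625)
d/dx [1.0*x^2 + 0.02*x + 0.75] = 2.0*x + 0.02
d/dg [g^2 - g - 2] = 2*g - 1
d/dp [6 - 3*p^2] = -6*p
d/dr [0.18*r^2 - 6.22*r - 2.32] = 0.36*r - 6.22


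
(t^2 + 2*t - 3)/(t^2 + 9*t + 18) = (t - 1)/(t + 6)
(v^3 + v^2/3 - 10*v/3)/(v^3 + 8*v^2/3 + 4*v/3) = (3*v - 5)/(3*v + 2)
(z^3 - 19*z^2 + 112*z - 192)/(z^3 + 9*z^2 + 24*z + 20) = (z^3 - 19*z^2 + 112*z - 192)/(z^3 + 9*z^2 + 24*z + 20)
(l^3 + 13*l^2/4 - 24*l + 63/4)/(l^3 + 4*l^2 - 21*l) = (l - 3/4)/l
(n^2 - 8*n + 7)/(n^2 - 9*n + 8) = (n - 7)/(n - 8)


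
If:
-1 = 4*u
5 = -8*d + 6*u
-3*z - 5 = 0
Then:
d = -13/16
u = -1/4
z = -5/3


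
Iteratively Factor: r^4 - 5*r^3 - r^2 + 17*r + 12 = (r - 3)*(r^3 - 2*r^2 - 7*r - 4) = (r - 3)*(r + 1)*(r^2 - 3*r - 4) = (r - 3)*(r + 1)^2*(r - 4)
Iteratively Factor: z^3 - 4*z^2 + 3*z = (z - 3)*(z^2 - z) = (z - 3)*(z - 1)*(z)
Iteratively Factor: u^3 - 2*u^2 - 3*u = (u)*(u^2 - 2*u - 3) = u*(u + 1)*(u - 3)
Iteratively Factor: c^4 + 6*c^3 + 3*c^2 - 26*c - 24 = (c + 1)*(c^3 + 5*c^2 - 2*c - 24) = (c + 1)*(c + 4)*(c^2 + c - 6) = (c - 2)*(c + 1)*(c + 4)*(c + 3)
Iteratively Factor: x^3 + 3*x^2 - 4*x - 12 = (x + 2)*(x^2 + x - 6) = (x - 2)*(x + 2)*(x + 3)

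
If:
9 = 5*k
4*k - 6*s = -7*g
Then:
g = 6*s/7 - 36/35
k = 9/5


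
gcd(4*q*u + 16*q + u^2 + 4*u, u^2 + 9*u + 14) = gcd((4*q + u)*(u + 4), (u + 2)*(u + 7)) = 1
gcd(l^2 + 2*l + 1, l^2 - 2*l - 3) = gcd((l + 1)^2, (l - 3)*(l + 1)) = l + 1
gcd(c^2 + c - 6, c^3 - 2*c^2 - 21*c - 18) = c + 3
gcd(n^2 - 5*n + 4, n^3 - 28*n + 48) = n - 4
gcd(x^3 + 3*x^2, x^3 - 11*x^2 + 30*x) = x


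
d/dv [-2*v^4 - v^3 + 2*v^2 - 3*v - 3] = -8*v^3 - 3*v^2 + 4*v - 3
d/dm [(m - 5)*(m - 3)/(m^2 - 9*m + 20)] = -1/(m^2 - 8*m + 16)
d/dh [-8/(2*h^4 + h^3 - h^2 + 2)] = 8*h*(8*h^2 + 3*h - 2)/(2*h^4 + h^3 - h^2 + 2)^2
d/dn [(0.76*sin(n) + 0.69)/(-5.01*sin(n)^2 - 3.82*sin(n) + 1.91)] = (3.8076*sin(n)^2 + 6.9138*sin(n) + 4.0874)*cos(n)/(25.1001*sin(n)^4 + 38.2764*sin(n)^3 - 4.5458*sin(n)^2 - 14.5924*sin(n) + 3.6481)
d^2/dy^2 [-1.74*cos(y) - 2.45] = 1.74*cos(y)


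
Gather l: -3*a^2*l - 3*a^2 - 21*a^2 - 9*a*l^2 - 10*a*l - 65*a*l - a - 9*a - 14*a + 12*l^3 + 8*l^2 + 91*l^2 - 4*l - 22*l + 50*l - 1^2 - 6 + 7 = -24*a^2 - 24*a + 12*l^3 + l^2*(99 - 9*a) + l*(-3*a^2 - 75*a + 24)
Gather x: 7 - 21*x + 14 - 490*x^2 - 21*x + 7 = -490*x^2 - 42*x + 28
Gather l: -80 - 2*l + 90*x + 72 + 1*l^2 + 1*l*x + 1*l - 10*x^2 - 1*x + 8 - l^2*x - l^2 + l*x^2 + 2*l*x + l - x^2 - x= -l^2*x + l*(x^2 + 3*x) - 11*x^2 + 88*x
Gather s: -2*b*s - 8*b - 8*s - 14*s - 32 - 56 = -8*b + s*(-2*b - 22) - 88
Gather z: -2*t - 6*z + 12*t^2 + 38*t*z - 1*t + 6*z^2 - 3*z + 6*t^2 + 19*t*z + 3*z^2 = 18*t^2 - 3*t + 9*z^2 + z*(57*t - 9)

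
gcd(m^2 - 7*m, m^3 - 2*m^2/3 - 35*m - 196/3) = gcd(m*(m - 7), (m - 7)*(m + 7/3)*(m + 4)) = m - 7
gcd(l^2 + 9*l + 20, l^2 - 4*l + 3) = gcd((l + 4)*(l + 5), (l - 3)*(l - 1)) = 1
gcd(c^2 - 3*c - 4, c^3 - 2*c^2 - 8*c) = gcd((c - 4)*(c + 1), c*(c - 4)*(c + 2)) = c - 4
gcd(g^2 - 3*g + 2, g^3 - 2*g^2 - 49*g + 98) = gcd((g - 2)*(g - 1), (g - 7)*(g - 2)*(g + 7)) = g - 2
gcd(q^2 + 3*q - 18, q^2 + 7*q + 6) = q + 6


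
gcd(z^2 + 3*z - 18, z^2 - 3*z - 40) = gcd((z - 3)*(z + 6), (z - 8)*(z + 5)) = 1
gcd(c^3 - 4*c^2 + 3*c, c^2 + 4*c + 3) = 1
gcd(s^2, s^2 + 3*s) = s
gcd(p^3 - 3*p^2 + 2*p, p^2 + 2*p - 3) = p - 1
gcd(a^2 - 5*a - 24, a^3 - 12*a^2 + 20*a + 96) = a - 8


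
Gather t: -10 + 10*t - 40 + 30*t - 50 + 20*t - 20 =60*t - 120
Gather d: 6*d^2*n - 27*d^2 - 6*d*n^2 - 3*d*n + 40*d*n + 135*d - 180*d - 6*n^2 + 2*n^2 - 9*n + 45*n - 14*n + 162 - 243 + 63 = d^2*(6*n - 27) + d*(-6*n^2 + 37*n - 45) - 4*n^2 + 22*n - 18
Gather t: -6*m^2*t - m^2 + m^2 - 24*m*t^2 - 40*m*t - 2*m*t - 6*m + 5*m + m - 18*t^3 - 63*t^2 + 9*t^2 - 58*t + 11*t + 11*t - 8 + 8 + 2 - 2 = -18*t^3 + t^2*(-24*m - 54) + t*(-6*m^2 - 42*m - 36)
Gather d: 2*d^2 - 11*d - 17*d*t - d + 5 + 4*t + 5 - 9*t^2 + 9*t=2*d^2 + d*(-17*t - 12) - 9*t^2 + 13*t + 10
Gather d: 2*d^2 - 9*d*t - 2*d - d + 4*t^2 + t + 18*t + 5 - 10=2*d^2 + d*(-9*t - 3) + 4*t^2 + 19*t - 5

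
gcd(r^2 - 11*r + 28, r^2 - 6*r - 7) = r - 7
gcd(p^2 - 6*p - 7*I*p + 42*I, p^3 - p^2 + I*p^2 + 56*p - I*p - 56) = p - 7*I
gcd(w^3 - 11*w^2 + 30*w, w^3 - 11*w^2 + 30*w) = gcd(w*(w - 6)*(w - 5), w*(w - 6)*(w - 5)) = w^3 - 11*w^2 + 30*w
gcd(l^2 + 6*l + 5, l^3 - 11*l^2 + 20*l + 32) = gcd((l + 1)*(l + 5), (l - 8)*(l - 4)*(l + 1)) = l + 1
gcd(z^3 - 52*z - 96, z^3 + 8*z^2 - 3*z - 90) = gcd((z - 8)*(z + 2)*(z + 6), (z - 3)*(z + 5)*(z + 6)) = z + 6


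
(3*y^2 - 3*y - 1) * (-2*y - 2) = -6*y^3 + 8*y + 2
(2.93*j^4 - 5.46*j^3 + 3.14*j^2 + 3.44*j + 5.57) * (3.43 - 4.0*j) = -11.72*j^5 + 31.8899*j^4 - 31.2878*j^3 - 2.9898*j^2 - 10.4808*j + 19.1051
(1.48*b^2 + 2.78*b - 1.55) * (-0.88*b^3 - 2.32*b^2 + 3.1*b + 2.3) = -1.3024*b^5 - 5.88*b^4 - 0.497599999999999*b^3 + 15.618*b^2 + 1.589*b - 3.565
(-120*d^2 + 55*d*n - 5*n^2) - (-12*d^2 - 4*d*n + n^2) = -108*d^2 + 59*d*n - 6*n^2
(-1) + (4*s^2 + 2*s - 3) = 4*s^2 + 2*s - 4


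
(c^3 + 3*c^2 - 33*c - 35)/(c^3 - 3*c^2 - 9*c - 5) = (c + 7)/(c + 1)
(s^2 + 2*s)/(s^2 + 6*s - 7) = s*(s + 2)/(s^2 + 6*s - 7)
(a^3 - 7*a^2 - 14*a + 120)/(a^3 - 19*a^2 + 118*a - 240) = (a + 4)/(a - 8)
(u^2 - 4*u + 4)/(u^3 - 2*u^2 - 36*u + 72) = (u - 2)/(u^2 - 36)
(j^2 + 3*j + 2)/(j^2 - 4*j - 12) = (j + 1)/(j - 6)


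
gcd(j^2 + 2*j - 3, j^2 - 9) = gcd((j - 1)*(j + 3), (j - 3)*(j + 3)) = j + 3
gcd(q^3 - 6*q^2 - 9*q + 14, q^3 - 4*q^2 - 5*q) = 1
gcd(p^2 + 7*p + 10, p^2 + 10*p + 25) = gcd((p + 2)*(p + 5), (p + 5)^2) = p + 5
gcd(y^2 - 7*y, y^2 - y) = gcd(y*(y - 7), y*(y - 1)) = y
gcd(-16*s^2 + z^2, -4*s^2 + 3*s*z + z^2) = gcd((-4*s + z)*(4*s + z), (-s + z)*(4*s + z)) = 4*s + z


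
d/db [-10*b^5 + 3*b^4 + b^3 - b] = -50*b^4 + 12*b^3 + 3*b^2 - 1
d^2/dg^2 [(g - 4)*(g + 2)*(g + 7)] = 6*g + 10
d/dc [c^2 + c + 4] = 2*c + 1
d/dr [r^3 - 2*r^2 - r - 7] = 3*r^2 - 4*r - 1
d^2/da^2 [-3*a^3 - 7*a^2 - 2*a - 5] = -18*a - 14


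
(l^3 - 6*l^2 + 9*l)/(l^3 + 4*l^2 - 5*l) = (l^2 - 6*l + 9)/(l^2 + 4*l - 5)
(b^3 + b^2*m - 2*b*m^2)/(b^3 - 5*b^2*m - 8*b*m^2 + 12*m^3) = b/(b - 6*m)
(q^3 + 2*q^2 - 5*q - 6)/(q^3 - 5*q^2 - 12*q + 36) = (q + 1)/(q - 6)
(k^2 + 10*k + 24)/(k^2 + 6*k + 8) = (k + 6)/(k + 2)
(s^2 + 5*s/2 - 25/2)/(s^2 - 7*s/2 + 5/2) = (s + 5)/(s - 1)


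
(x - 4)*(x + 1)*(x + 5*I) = x^3 - 3*x^2 + 5*I*x^2 - 4*x - 15*I*x - 20*I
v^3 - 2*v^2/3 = v^2*(v - 2/3)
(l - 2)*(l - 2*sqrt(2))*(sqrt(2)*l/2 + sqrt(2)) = sqrt(2)*l^3/2 - 2*l^2 - 2*sqrt(2)*l + 8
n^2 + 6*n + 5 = (n + 1)*(n + 5)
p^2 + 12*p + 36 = (p + 6)^2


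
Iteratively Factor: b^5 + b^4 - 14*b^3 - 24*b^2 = (b - 4)*(b^4 + 5*b^3 + 6*b^2) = (b - 4)*(b + 3)*(b^3 + 2*b^2) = b*(b - 4)*(b + 3)*(b^2 + 2*b) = b*(b - 4)*(b + 2)*(b + 3)*(b)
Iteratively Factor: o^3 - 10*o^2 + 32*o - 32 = (o - 4)*(o^2 - 6*o + 8) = (o - 4)^2*(o - 2)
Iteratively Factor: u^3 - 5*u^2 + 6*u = (u)*(u^2 - 5*u + 6) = u*(u - 3)*(u - 2)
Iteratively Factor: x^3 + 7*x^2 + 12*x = (x)*(x^2 + 7*x + 12) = x*(x + 3)*(x + 4)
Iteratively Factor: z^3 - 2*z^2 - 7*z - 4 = (z + 1)*(z^2 - 3*z - 4) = (z - 4)*(z + 1)*(z + 1)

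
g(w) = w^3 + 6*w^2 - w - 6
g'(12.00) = 575.00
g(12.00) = 2574.00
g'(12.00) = 575.00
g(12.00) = 2574.00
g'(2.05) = 36.21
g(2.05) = 25.78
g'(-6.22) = 40.43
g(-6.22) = -8.29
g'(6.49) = 203.24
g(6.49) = 513.59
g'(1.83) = 31.01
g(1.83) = 18.39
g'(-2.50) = -12.25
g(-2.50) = 18.38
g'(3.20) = 68.12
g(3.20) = 85.01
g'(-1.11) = -10.62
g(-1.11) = 1.13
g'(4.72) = 122.48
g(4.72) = 228.10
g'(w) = 3*w^2 + 12*w - 1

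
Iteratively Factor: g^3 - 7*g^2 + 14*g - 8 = (g - 2)*(g^2 - 5*g + 4) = (g - 2)*(g - 1)*(g - 4)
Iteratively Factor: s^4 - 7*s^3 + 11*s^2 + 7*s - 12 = (s + 1)*(s^3 - 8*s^2 + 19*s - 12) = (s - 3)*(s + 1)*(s^2 - 5*s + 4) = (s - 3)*(s - 1)*(s + 1)*(s - 4)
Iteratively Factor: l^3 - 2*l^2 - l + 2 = (l - 1)*(l^2 - l - 2) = (l - 1)*(l + 1)*(l - 2)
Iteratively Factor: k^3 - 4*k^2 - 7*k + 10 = (k - 1)*(k^2 - 3*k - 10) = (k - 1)*(k + 2)*(k - 5)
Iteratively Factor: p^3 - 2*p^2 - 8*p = (p - 4)*(p^2 + 2*p) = p*(p - 4)*(p + 2)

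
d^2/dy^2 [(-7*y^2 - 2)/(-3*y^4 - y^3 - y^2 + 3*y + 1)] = 2*(189*y^8 + 63*y^7 + 166*y^6 + 468*y^5 + 381*y^4 + 50*y^3 + 45*y^2 - 12*y + 27)/(27*y^12 + 27*y^11 + 36*y^10 - 62*y^9 - 69*y^8 - 78*y^7 + 43*y^6 + 66*y^5 + 51*y^4 - 6*y^3 - 24*y^2 - 9*y - 1)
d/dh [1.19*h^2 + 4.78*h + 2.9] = 2.38*h + 4.78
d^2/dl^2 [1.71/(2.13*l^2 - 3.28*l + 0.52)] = (-15.516198*l^2 + 23.893488*l + 1.71*(4.26*l - 3.28)*(8.52*l - 6.56) - 3.787992)/(2.13*l^2 - 3.28*l + 0.52)^3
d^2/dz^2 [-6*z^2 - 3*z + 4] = -12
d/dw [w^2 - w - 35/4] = 2*w - 1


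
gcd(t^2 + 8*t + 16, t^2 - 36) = 1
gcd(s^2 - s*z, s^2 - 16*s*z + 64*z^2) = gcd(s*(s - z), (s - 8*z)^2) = 1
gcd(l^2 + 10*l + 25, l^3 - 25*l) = l + 5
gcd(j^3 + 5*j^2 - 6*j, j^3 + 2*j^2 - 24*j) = j^2 + 6*j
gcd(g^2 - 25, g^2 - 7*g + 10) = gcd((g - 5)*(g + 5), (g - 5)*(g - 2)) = g - 5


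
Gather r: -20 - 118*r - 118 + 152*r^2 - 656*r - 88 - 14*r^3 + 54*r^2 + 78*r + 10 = -14*r^3 + 206*r^2 - 696*r - 216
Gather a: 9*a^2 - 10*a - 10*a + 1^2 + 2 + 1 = 9*a^2 - 20*a + 4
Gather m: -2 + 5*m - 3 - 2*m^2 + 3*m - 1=-2*m^2 + 8*m - 6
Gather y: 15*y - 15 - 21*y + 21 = 6 - 6*y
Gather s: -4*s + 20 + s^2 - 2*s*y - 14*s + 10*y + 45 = s^2 + s*(-2*y - 18) + 10*y + 65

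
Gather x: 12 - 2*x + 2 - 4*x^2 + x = -4*x^2 - x + 14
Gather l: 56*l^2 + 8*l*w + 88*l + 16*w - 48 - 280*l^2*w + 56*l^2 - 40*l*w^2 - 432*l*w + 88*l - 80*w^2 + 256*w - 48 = l^2*(112 - 280*w) + l*(-40*w^2 - 424*w + 176) - 80*w^2 + 272*w - 96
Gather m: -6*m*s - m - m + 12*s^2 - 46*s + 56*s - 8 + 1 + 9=m*(-6*s - 2) + 12*s^2 + 10*s + 2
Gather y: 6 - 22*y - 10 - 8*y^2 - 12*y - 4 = -8*y^2 - 34*y - 8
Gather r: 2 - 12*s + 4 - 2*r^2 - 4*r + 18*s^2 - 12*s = -2*r^2 - 4*r + 18*s^2 - 24*s + 6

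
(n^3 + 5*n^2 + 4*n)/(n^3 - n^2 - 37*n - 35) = n*(n + 4)/(n^2 - 2*n - 35)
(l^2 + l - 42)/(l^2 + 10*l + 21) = (l - 6)/(l + 3)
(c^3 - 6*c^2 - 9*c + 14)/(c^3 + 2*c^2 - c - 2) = (c - 7)/(c + 1)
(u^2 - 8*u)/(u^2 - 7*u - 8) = u/(u + 1)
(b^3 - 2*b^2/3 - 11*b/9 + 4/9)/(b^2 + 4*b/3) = (9*b^3 - 6*b^2 - 11*b + 4)/(3*b*(3*b + 4))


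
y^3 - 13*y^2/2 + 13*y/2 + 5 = (y - 5)*(y - 2)*(y + 1/2)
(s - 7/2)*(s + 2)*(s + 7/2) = s^3 + 2*s^2 - 49*s/4 - 49/2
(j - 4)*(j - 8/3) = j^2 - 20*j/3 + 32/3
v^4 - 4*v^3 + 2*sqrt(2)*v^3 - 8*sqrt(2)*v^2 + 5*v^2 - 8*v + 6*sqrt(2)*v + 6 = (v - 3)*(v - 1)*(v + sqrt(2))^2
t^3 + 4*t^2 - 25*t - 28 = (t - 4)*(t + 1)*(t + 7)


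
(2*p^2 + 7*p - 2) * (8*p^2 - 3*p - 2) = 16*p^4 + 50*p^3 - 41*p^2 - 8*p + 4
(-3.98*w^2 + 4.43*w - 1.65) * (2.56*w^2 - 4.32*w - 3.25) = -10.1888*w^4 + 28.5344*w^3 - 10.4266*w^2 - 7.2695*w + 5.3625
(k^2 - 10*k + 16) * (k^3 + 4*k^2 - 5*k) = k^5 - 6*k^4 - 29*k^3 + 114*k^2 - 80*k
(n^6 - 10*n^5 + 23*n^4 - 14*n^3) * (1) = n^6 - 10*n^5 + 23*n^4 - 14*n^3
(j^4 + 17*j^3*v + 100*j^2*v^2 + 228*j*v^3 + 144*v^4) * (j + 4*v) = j^5 + 21*j^4*v + 168*j^3*v^2 + 628*j^2*v^3 + 1056*j*v^4 + 576*v^5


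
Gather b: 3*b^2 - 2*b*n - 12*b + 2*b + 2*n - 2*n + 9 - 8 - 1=3*b^2 + b*(-2*n - 10)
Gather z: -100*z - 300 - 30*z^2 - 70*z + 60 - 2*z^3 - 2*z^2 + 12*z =-2*z^3 - 32*z^2 - 158*z - 240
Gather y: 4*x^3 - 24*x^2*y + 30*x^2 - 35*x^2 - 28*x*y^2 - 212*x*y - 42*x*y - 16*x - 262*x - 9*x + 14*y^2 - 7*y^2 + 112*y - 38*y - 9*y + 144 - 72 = 4*x^3 - 5*x^2 - 287*x + y^2*(7 - 28*x) + y*(-24*x^2 - 254*x + 65) + 72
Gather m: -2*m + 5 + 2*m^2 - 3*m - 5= 2*m^2 - 5*m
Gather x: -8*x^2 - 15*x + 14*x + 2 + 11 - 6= -8*x^2 - x + 7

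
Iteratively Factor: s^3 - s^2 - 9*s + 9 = (s - 3)*(s^2 + 2*s - 3) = (s - 3)*(s - 1)*(s + 3)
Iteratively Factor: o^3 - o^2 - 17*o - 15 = (o - 5)*(o^2 + 4*o + 3) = (o - 5)*(o + 1)*(o + 3)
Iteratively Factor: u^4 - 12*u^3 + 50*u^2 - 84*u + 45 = (u - 5)*(u^3 - 7*u^2 + 15*u - 9) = (u - 5)*(u - 3)*(u^2 - 4*u + 3) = (u - 5)*(u - 3)^2*(u - 1)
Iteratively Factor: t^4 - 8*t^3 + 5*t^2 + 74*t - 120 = (t - 2)*(t^3 - 6*t^2 - 7*t + 60) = (t - 5)*(t - 2)*(t^2 - t - 12) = (t - 5)*(t - 2)*(t + 3)*(t - 4)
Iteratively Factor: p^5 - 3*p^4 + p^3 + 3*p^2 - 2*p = (p + 1)*(p^4 - 4*p^3 + 5*p^2 - 2*p) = (p - 1)*(p + 1)*(p^3 - 3*p^2 + 2*p) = (p - 2)*(p - 1)*(p + 1)*(p^2 - p) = p*(p - 2)*(p - 1)*(p + 1)*(p - 1)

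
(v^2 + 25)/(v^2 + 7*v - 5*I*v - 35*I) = (v + 5*I)/(v + 7)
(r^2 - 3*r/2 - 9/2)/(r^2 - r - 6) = (r + 3/2)/(r + 2)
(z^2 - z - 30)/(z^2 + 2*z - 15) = (z - 6)/(z - 3)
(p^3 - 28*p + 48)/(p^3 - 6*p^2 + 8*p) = (p + 6)/p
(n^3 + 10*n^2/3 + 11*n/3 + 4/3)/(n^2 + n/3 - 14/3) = (3*n^3 + 10*n^2 + 11*n + 4)/(3*n^2 + n - 14)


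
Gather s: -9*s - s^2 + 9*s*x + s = -s^2 + s*(9*x - 8)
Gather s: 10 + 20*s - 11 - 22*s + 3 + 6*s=4*s + 2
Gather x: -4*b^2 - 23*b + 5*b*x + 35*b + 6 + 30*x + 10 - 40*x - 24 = -4*b^2 + 12*b + x*(5*b - 10) - 8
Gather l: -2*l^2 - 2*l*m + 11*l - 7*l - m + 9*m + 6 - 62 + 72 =-2*l^2 + l*(4 - 2*m) + 8*m + 16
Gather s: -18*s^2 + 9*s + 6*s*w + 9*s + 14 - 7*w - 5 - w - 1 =-18*s^2 + s*(6*w + 18) - 8*w + 8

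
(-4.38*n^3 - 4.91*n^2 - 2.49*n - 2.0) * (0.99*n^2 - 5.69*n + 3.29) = -4.3362*n^5 + 20.0613*n^4 + 11.0626*n^3 - 3.9658*n^2 + 3.1879*n - 6.58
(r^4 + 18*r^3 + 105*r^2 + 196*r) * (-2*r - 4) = -2*r^5 - 40*r^4 - 282*r^3 - 812*r^2 - 784*r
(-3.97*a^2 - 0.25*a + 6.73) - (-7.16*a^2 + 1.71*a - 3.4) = 3.19*a^2 - 1.96*a + 10.13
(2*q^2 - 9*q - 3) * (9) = 18*q^2 - 81*q - 27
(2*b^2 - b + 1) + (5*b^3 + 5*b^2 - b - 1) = 5*b^3 + 7*b^2 - 2*b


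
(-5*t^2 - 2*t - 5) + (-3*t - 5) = -5*t^2 - 5*t - 10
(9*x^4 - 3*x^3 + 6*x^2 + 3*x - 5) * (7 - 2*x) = -18*x^5 + 69*x^4 - 33*x^3 + 36*x^2 + 31*x - 35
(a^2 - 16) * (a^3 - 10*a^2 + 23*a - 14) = a^5 - 10*a^4 + 7*a^3 + 146*a^2 - 368*a + 224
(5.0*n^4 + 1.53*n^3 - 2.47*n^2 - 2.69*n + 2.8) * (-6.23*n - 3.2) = -31.15*n^5 - 25.5319*n^4 + 10.4921*n^3 + 24.6627*n^2 - 8.836*n - 8.96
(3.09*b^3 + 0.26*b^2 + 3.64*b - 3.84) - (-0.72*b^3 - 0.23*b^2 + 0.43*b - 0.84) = 3.81*b^3 + 0.49*b^2 + 3.21*b - 3.0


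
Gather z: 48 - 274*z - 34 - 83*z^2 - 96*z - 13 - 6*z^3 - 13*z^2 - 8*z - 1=-6*z^3 - 96*z^2 - 378*z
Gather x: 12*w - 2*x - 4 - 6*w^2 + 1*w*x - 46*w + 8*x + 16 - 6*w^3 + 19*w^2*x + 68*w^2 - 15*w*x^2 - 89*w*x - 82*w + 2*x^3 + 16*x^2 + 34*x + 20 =-6*w^3 + 62*w^2 - 116*w + 2*x^3 + x^2*(16 - 15*w) + x*(19*w^2 - 88*w + 40) + 32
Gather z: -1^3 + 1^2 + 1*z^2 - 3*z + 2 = z^2 - 3*z + 2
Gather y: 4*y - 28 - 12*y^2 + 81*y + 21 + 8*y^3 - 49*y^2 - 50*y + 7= 8*y^3 - 61*y^2 + 35*y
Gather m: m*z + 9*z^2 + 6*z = m*z + 9*z^2 + 6*z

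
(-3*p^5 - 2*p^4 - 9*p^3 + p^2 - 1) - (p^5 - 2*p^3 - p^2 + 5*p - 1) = -4*p^5 - 2*p^4 - 7*p^3 + 2*p^2 - 5*p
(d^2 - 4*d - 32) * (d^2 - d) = d^4 - 5*d^3 - 28*d^2 + 32*d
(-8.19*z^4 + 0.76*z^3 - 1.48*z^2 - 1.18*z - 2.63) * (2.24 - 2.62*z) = 21.4578*z^5 - 20.3368*z^4 + 5.58*z^3 - 0.2236*z^2 + 4.2474*z - 5.8912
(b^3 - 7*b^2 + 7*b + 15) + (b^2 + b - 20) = b^3 - 6*b^2 + 8*b - 5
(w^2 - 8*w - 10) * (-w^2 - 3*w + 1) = -w^4 + 5*w^3 + 35*w^2 + 22*w - 10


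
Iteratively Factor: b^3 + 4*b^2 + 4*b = (b)*(b^2 + 4*b + 4) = b*(b + 2)*(b + 2)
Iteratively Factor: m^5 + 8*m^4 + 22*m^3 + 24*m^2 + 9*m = (m + 3)*(m^4 + 5*m^3 + 7*m^2 + 3*m) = m*(m + 3)*(m^3 + 5*m^2 + 7*m + 3) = m*(m + 3)^2*(m^2 + 2*m + 1) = m*(m + 1)*(m + 3)^2*(m + 1)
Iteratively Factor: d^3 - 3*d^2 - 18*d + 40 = (d - 2)*(d^2 - d - 20) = (d - 2)*(d + 4)*(d - 5)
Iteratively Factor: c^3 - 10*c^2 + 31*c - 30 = (c - 2)*(c^2 - 8*c + 15) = (c - 3)*(c - 2)*(c - 5)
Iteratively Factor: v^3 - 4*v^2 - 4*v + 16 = (v + 2)*(v^2 - 6*v + 8) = (v - 4)*(v + 2)*(v - 2)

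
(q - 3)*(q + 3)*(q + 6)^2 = q^4 + 12*q^3 + 27*q^2 - 108*q - 324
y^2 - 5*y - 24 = (y - 8)*(y + 3)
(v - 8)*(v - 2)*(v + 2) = v^3 - 8*v^2 - 4*v + 32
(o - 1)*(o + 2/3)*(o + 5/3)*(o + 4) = o^4 + 16*o^3/3 + 37*o^2/9 - 6*o - 40/9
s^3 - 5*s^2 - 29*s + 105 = (s - 7)*(s - 3)*(s + 5)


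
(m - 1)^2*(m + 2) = m^3 - 3*m + 2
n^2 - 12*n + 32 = (n - 8)*(n - 4)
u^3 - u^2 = u^2*(u - 1)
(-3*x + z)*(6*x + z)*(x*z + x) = -18*x^3*z - 18*x^3 + 3*x^2*z^2 + 3*x^2*z + x*z^3 + x*z^2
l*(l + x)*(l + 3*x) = l^3 + 4*l^2*x + 3*l*x^2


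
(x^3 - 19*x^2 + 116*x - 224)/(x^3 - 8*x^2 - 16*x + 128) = (x - 7)/(x + 4)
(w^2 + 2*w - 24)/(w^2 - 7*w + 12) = (w + 6)/(w - 3)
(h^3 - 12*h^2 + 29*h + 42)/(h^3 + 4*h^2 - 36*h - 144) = (h^2 - 6*h - 7)/(h^2 + 10*h + 24)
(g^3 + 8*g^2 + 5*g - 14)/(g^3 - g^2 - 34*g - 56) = (g^2 + 6*g - 7)/(g^2 - 3*g - 28)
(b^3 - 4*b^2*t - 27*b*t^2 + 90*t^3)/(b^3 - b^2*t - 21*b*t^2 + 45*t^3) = (-b + 6*t)/(-b + 3*t)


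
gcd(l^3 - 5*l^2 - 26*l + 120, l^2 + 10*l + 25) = l + 5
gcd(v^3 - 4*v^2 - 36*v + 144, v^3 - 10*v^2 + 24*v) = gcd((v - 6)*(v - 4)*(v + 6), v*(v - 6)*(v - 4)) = v^2 - 10*v + 24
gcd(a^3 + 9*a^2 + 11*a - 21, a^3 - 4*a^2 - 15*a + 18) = a^2 + 2*a - 3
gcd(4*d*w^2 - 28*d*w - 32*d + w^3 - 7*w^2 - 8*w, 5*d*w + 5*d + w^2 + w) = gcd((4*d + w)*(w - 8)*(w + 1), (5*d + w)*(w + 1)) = w + 1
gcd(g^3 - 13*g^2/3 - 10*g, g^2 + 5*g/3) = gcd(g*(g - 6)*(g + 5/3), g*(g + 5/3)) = g^2 + 5*g/3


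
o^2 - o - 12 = (o - 4)*(o + 3)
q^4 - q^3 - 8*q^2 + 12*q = q*(q - 2)^2*(q + 3)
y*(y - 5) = y^2 - 5*y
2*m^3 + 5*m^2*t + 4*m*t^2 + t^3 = (m + t)^2*(2*m + t)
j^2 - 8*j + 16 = (j - 4)^2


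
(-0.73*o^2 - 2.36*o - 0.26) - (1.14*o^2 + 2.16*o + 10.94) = -1.87*o^2 - 4.52*o - 11.2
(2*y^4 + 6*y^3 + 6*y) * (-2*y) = -4*y^5 - 12*y^4 - 12*y^2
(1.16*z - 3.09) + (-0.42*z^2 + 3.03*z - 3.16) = -0.42*z^2 + 4.19*z - 6.25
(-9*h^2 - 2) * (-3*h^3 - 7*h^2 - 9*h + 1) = 27*h^5 + 63*h^4 + 87*h^3 + 5*h^2 + 18*h - 2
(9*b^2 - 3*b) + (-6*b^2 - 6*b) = 3*b^2 - 9*b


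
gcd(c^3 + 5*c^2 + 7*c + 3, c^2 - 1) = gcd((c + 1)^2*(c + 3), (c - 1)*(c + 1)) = c + 1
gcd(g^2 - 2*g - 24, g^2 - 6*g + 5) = 1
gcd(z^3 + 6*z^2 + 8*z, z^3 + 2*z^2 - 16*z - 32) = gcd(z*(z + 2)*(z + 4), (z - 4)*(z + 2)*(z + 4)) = z^2 + 6*z + 8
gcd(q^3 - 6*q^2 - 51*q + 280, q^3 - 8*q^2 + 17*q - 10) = q - 5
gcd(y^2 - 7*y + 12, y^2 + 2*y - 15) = y - 3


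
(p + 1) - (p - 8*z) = 8*z + 1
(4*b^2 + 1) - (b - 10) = 4*b^2 - b + 11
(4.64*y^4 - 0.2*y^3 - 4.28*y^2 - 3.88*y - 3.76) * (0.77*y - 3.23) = 3.5728*y^5 - 15.1412*y^4 - 2.6496*y^3 + 10.8368*y^2 + 9.6372*y + 12.1448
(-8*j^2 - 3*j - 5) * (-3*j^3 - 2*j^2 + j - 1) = 24*j^5 + 25*j^4 + 13*j^3 + 15*j^2 - 2*j + 5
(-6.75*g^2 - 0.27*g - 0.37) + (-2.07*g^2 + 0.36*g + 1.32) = -8.82*g^2 + 0.09*g + 0.95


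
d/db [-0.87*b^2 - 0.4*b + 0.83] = -1.74*b - 0.4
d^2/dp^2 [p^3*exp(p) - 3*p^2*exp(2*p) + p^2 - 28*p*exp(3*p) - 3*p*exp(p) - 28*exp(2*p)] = p^3*exp(p) - 12*p^2*exp(2*p) + 6*p^2*exp(p) - 252*p*exp(3*p) - 24*p*exp(2*p) + 3*p*exp(p) - 168*exp(3*p) - 118*exp(2*p) - 6*exp(p) + 2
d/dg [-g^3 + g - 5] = 1 - 3*g^2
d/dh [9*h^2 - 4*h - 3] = 18*h - 4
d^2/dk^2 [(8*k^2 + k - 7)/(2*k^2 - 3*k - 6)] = 2*(52*k^3 + 204*k^2 + 162*k + 123)/(8*k^6 - 36*k^5 - 18*k^4 + 189*k^3 + 54*k^2 - 324*k - 216)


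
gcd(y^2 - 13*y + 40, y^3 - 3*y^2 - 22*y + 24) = 1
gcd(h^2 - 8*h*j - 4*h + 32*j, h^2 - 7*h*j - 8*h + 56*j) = 1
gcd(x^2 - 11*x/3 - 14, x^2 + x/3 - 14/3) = x + 7/3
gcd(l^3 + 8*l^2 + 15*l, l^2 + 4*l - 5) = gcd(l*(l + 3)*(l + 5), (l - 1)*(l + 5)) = l + 5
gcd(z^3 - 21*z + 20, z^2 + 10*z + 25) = z + 5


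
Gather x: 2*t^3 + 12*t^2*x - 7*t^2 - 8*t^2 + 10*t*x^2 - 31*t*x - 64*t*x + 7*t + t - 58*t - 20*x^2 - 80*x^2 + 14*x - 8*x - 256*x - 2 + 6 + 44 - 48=2*t^3 - 15*t^2 - 50*t + x^2*(10*t - 100) + x*(12*t^2 - 95*t - 250)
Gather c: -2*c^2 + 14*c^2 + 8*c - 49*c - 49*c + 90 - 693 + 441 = 12*c^2 - 90*c - 162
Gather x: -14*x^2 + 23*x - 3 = -14*x^2 + 23*x - 3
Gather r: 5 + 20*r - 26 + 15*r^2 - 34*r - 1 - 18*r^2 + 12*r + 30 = -3*r^2 - 2*r + 8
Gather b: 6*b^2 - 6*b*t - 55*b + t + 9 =6*b^2 + b*(-6*t - 55) + t + 9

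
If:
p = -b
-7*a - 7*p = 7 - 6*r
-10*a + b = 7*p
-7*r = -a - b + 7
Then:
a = 364/103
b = 455/103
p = -455/103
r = 14/103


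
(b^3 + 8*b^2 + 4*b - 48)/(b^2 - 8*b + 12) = (b^2 + 10*b + 24)/(b - 6)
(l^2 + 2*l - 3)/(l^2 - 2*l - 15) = (l - 1)/(l - 5)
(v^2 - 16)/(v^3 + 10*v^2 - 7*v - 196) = (v + 4)/(v^2 + 14*v + 49)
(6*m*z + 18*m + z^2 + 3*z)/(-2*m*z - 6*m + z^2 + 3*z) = (6*m + z)/(-2*m + z)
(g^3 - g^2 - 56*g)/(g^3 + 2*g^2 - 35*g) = (g - 8)/(g - 5)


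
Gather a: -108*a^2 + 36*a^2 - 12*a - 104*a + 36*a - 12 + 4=-72*a^2 - 80*a - 8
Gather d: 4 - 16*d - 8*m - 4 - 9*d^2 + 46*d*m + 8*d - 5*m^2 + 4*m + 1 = -9*d^2 + d*(46*m - 8) - 5*m^2 - 4*m + 1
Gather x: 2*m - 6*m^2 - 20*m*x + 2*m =-6*m^2 - 20*m*x + 4*m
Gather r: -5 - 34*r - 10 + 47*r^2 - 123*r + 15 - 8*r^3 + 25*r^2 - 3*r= -8*r^3 + 72*r^2 - 160*r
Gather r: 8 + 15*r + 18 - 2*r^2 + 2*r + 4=-2*r^2 + 17*r + 30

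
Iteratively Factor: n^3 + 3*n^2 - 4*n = (n)*(n^2 + 3*n - 4) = n*(n + 4)*(n - 1)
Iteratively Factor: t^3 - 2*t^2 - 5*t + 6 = (t - 1)*(t^2 - t - 6) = (t - 3)*(t - 1)*(t + 2)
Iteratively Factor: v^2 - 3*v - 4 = (v + 1)*(v - 4)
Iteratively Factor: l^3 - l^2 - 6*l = (l - 3)*(l^2 + 2*l) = (l - 3)*(l + 2)*(l)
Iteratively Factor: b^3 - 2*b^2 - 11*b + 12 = (b - 4)*(b^2 + 2*b - 3) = (b - 4)*(b - 1)*(b + 3)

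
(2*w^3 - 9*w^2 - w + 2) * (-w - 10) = -2*w^4 - 11*w^3 + 91*w^2 + 8*w - 20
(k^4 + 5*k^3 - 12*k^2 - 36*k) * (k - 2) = k^5 + 3*k^4 - 22*k^3 - 12*k^2 + 72*k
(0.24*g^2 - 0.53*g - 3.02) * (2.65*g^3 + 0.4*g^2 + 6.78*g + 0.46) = 0.636*g^5 - 1.3085*g^4 - 6.5878*g^3 - 4.691*g^2 - 20.7194*g - 1.3892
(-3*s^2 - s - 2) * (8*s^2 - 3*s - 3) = -24*s^4 + s^3 - 4*s^2 + 9*s + 6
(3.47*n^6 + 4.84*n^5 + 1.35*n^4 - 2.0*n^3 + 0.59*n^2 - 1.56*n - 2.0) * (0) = 0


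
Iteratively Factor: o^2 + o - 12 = (o + 4)*(o - 3)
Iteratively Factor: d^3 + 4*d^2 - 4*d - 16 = (d + 4)*(d^2 - 4) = (d - 2)*(d + 4)*(d + 2)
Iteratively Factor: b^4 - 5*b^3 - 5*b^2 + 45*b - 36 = (b - 1)*(b^3 - 4*b^2 - 9*b + 36) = (b - 3)*(b - 1)*(b^2 - b - 12) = (b - 3)*(b - 1)*(b + 3)*(b - 4)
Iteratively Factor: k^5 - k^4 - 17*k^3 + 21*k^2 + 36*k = (k)*(k^4 - k^3 - 17*k^2 + 21*k + 36) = k*(k + 1)*(k^3 - 2*k^2 - 15*k + 36) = k*(k + 1)*(k + 4)*(k^2 - 6*k + 9) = k*(k - 3)*(k + 1)*(k + 4)*(k - 3)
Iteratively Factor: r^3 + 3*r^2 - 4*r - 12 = (r + 2)*(r^2 + r - 6) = (r - 2)*(r + 2)*(r + 3)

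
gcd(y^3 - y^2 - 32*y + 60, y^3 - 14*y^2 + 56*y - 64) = y - 2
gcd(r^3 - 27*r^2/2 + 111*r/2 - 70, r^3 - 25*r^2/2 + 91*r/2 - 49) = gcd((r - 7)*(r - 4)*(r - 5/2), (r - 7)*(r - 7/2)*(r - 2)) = r - 7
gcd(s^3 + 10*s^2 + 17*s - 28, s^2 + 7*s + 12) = s + 4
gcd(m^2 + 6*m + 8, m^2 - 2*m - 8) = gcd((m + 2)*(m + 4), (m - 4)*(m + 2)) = m + 2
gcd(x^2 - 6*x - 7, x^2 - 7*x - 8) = x + 1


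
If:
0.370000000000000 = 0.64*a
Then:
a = 0.58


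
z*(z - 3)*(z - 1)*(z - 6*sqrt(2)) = z^4 - 6*sqrt(2)*z^3 - 4*z^3 + 3*z^2 + 24*sqrt(2)*z^2 - 18*sqrt(2)*z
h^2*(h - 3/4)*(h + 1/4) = h^4 - h^3/2 - 3*h^2/16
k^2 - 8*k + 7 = (k - 7)*(k - 1)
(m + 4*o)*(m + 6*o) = m^2 + 10*m*o + 24*o^2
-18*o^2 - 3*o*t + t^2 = (-6*o + t)*(3*o + t)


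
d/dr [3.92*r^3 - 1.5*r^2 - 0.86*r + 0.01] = 11.76*r^2 - 3.0*r - 0.86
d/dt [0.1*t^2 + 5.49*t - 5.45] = 0.2*t + 5.49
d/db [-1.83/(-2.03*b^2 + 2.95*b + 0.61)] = (5.3985 - 7.4298*b)/(-2.03*b^2 + 2.95*b + 0.61)^2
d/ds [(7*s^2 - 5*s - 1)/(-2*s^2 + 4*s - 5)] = (18*s^2 - 74*s + 29)/(4*s^4 - 16*s^3 + 36*s^2 - 40*s + 25)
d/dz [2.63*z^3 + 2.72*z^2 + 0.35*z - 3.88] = 7.89*z^2 + 5.44*z + 0.35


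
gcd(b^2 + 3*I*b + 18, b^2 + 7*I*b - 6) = b + 6*I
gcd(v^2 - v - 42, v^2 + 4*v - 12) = v + 6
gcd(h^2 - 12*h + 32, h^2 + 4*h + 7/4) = 1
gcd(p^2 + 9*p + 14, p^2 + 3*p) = 1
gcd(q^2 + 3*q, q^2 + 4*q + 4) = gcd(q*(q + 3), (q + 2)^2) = 1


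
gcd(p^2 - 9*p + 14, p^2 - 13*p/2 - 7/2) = p - 7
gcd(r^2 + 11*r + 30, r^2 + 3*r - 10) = r + 5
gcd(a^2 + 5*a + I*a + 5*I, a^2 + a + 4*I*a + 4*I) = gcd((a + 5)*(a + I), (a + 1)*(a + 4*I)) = 1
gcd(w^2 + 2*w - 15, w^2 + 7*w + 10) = w + 5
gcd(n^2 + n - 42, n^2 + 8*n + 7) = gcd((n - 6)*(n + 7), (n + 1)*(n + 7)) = n + 7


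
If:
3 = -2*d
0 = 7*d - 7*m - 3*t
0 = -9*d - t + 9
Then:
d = -3/2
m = -78/7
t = 45/2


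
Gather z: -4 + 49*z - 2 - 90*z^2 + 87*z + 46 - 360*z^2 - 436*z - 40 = -450*z^2 - 300*z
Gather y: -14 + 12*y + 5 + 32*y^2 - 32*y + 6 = 32*y^2 - 20*y - 3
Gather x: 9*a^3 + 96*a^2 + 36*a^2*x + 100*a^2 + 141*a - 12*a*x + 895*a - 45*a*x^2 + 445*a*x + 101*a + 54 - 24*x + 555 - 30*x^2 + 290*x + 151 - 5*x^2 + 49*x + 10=9*a^3 + 196*a^2 + 1137*a + x^2*(-45*a - 35) + x*(36*a^2 + 433*a + 315) + 770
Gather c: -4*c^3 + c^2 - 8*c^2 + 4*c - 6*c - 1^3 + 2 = -4*c^3 - 7*c^2 - 2*c + 1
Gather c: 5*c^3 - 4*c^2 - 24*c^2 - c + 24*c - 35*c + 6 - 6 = 5*c^3 - 28*c^2 - 12*c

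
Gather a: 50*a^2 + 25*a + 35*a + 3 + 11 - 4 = 50*a^2 + 60*a + 10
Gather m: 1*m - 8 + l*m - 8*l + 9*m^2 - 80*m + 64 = -8*l + 9*m^2 + m*(l - 79) + 56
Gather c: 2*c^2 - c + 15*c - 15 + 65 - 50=2*c^2 + 14*c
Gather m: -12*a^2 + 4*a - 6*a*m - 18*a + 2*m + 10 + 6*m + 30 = -12*a^2 - 14*a + m*(8 - 6*a) + 40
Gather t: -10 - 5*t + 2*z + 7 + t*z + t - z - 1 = t*(z - 4) + z - 4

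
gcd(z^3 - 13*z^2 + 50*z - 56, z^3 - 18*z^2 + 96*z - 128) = z - 2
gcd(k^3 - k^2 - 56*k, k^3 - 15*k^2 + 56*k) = k^2 - 8*k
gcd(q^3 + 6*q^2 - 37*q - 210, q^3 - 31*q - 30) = q^2 - q - 30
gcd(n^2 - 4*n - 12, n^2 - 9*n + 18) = n - 6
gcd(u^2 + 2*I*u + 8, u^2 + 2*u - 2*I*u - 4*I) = u - 2*I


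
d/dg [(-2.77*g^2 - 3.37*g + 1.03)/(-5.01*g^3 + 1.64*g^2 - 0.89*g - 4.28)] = (-13.8777*g^4 - 33.7674*g^3 + 23.473*g^2 + 20.3328*g + 15.3403)/(25.1001*g^6 - 16.4328*g^5 + 11.6074*g^4 + 39.9664*g^3 - 13.2463*g^2 + 7.6184*g + 18.3184)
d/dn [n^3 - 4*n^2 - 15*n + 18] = 3*n^2 - 8*n - 15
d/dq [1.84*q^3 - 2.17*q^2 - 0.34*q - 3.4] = 5.52*q^2 - 4.34*q - 0.34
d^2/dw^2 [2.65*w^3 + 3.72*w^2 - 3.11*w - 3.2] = 15.9*w + 7.44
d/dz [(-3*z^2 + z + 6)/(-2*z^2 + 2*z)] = (-z^2 + 6*z - 3)/(z^2*(z^2 - 2*z + 1))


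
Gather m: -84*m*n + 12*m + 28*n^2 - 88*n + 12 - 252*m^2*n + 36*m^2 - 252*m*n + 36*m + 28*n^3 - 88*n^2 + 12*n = m^2*(36 - 252*n) + m*(48 - 336*n) + 28*n^3 - 60*n^2 - 76*n + 12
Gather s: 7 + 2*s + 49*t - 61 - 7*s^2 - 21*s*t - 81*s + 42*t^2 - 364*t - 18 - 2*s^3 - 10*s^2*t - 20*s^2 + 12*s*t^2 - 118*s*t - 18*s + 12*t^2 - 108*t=-2*s^3 + s^2*(-10*t - 27) + s*(12*t^2 - 139*t - 97) + 54*t^2 - 423*t - 72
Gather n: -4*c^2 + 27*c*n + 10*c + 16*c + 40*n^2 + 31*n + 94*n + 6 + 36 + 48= -4*c^2 + 26*c + 40*n^2 + n*(27*c + 125) + 90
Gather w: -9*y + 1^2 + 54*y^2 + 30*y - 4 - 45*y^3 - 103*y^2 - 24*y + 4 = -45*y^3 - 49*y^2 - 3*y + 1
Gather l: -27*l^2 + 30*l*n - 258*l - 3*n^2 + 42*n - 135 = -27*l^2 + l*(30*n - 258) - 3*n^2 + 42*n - 135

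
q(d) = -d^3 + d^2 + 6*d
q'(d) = -3*d^2 + 2*d + 6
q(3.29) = -5.05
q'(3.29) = -19.89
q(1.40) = 7.62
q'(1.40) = 2.92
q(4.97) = -68.24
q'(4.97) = -58.16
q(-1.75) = -2.08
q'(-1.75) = -6.69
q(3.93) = -21.67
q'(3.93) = -32.47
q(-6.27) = 248.18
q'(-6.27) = -124.48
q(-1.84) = -1.42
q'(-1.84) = -7.84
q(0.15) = 0.92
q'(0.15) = 6.23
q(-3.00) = 18.00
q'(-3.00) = -27.00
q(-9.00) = 756.00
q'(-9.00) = -255.00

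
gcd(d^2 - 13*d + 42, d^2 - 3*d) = 1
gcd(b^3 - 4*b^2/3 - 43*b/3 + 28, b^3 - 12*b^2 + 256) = b + 4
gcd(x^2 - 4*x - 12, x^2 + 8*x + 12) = x + 2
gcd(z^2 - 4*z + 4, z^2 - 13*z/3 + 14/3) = z - 2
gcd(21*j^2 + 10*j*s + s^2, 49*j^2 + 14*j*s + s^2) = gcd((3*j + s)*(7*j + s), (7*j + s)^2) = 7*j + s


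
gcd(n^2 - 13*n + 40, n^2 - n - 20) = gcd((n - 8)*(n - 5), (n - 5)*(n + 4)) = n - 5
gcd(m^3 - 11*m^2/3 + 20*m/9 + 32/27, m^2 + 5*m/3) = 1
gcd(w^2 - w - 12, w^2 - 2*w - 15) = w + 3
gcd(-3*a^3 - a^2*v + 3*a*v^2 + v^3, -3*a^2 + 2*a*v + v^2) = -3*a^2 + 2*a*v + v^2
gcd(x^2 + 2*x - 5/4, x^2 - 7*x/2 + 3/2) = x - 1/2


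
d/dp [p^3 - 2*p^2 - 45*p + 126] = 3*p^2 - 4*p - 45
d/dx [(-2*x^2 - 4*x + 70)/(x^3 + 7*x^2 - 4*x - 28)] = 2*(x^2 - 10*x + 4)/(x^4 - 8*x^2 + 16)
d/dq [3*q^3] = 9*q^2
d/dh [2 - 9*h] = -9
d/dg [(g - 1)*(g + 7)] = 2*g + 6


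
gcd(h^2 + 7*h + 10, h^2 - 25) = h + 5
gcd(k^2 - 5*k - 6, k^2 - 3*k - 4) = k + 1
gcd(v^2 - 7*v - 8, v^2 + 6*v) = 1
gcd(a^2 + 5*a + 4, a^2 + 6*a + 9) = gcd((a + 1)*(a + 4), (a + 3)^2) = 1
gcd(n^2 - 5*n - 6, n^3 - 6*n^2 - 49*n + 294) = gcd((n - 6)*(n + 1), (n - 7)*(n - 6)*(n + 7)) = n - 6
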